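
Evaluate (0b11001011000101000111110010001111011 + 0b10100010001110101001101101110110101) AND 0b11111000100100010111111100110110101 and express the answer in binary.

Add column by column in base 2, right to left:
  1+1 = 0 carry 1
  1+0+1 = 0 carry 1
  0+1+1 = 0 carry 1
  1+0+1 = 0 carry 1
  1+1+1 = 1 carry 1
  1+1+1 = 1 carry 1
  1+0+1 = 0 carry 1
  0+1+1 = 0 carry 1
  0+1+1 = 0 carry 1
  0+1+1 = 0 carry 1
  1+0+1 = 0 carry 1
  0+1+1 = 0 carry 1
  0+1+1 = 0 carry 1
  1+0+1 = 0 carry 1
  1+1+1 = 1 carry 1
  1+1+1 = 1 carry 1
  1+0+1 = 0 carry 1
  1+0+1 = 0 carry 1
  0+1+1 = 0 carry 1
  0+0+1 = 1
  0+1 = 1
  1+0 = 1
  0+1 = 1
  1+1 = 0 carry 1
  0+1+1 = 0 carry 1
  0+0+1 = 1
  0+0 = 0
  1+0 = 1
  1+1 = 0 carry 1
  0+0+1 = 1
  1+0 = 1
  0+0 = 0
  0+1 = 1
  1+0 = 1
  1+1 = 0 carry 1
  final carry 1
Sum = 0b101101101010011110001100000000110000; now AND with 0b11111000100100010111111100110110101:
  101101101010011110001100000000110000
& 011111000100100010111111100110110101
= 001101000000000010001100000000110000

0b1101000000000010001100000000110000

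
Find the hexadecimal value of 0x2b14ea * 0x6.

Multiply each base-16 digit by 6, carrying:
  a×6 = 60 → write c carry 3
  e×6+3 = 87 → write 7 carry 5
  4×6+5 = 29 → write d carry 1
  1×6+1 = 7 → write 7
  b×6 = 66 → write 2 carry 4
  2×6+4 = 16 → write 0 carry 1
  remaining carry: 1

0x1027d7c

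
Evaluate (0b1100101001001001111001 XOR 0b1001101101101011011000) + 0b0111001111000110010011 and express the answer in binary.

0b1100010011101000110100

First 0b1100101001001001111001 XOR 0b1001101101101011011000 = 0b0101000100100010100001.
Add column by column in base 2, right to left:
  1+1 = 0 carry 1
  0+1+1 = 0 carry 1
  0+0+1 = 1
  0+0 = 0
  0+1 = 1
  1+0 = 1
  0+0 = 0
  1+1 = 0 carry 1
  0+1+1 = 0 carry 1
  0+0+1 = 1
  0+0 = 0
  1+0 = 1
  0+1 = 1
  0+1 = 1
  1+1 = 0 carry 1
  0+1+1 = 0 carry 1
  0+0+1 = 1
  0+0 = 0
  1+1 = 0 carry 1
  0+1+1 = 0 carry 1
  1+1+1 = 1 carry 1
  final carry 1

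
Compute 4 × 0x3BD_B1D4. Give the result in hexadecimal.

Multiply each base-16 digit by 4, carrying:
  4×4 = 16 → write 0 carry 1
  D×4+1 = 53 → write 5 carry 3
  1×4+3 = 7 → write 7
  B×4 = 44 → write C carry 2
  D×4+2 = 54 → write 6 carry 3
  B×4+3 = 47 → write F carry 2
  3×4+2 = 14 → write E

0xEF6C750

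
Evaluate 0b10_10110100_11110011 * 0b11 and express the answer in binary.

Multiply each base-2 digit by 3, carrying:
  1×3 = 3 → write 1 carry 1
  1×3+1 = 4 → write 0 carry 2
  0×3+2 = 2 → write 0 carry 1
  0×3+1 = 1 → write 1
  1×3 = 3 → write 1 carry 1
  1×3+1 = 4 → write 0 carry 2
  1×3+2 = 5 → write 1 carry 2
  1×3+2 = 5 → write 1 carry 2
  0×3+2 = 2 → write 0 carry 1
  0×3+1 = 1 → write 1
  1×3 = 3 → write 1 carry 1
  0×3+1 = 1 → write 1
  1×3 = 3 → write 1 carry 1
  1×3+1 = 4 → write 0 carry 2
  0×3+2 = 2 → write 0 carry 1
  1×3+1 = 4 → write 0 carry 2
  0×3+2 = 2 → write 0 carry 1
  1×3+1 = 4 → write 0 carry 2
  remaining carry: 10

0b10000001111011011001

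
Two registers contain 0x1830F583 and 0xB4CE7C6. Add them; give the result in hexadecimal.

0x237DDD49

Add column by column in base 16, right to left:
  3+6 = 9
  8+C = 4 carry 1
  5+7+1 = D
  F+E = D carry 1
  0+C+1 = D
  3+4 = 7
  8+B = 3 carry 1
  1+0+1 = 2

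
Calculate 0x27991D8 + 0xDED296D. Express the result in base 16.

0x1066BB45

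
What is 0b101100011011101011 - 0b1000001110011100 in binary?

0b100100001101001111

Subtract column by column in base 2:
  1-0 → 1
  1-0 → 1
  0-1 → 1 (borrow)
  1-1-1 → 1 (borrow)
  0-1-1 → 0 (borrow)
  1-0-1 → 0
  1-0 → 1
  1-1 → 0
  0-1 → 1 (borrow)
  1-1-1 → 1 (borrow)
  1-0-1 → 0
  0-0 → 0
  0-0 → 0
  0-0 → 0
  1-0 → 1
  1-1 → 0
  0-0 → 0
  1-0 → 1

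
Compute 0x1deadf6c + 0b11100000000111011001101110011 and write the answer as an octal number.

0x1deadf6c = 0o3572557554 in octal.
0b11100000000111011001101110011 = 0o3400731563 in octal.
Add column by column in base 8, right to left:
  4+3 = 7
  5+6 = 3 carry 1
  5+5+1 = 3 carry 1
  7+1+1 = 1 carry 1
  5+3+1 = 1 carry 1
  5+7+1 = 5 carry 1
  2+0+1 = 3
  7+0 = 7
  5+4 = 1 carry 1
  3+3+1 = 7

0o7173511337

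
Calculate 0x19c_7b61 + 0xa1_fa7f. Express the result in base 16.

Add column by column in base 16, right to left:
  1+f = 0 carry 1
  6+7+1 = e
  b+a = 5 carry 1
  7+f+1 = 7 carry 1
  c+1+1 = e
  9+a = 3 carry 1
  1+0+1 = 2

0x23e75e0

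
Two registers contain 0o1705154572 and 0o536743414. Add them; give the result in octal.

Add column by column in base 8, right to left:
  2+4 = 6
  7+1 = 0 carry 1
  5+4+1 = 2 carry 1
  4+3+1 = 0 carry 1
  5+4+1 = 2 carry 1
  1+7+1 = 1 carry 1
  5+6+1 = 4 carry 1
  0+3+1 = 4
  7+5 = 4 carry 1
  1+0+1 = 2

0o2444120206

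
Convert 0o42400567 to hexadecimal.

0x8A0177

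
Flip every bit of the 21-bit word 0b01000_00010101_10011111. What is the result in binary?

Invert each bit: 010000001010110011111 → 101111110101001100000.

0b101111110101001100000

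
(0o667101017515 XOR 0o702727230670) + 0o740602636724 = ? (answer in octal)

0o1126431066311

First 0o667101017515 XOR 0o702727230670 = 0o165626227365.
Add column by column in base 8, right to left:
  5+4 = 1 carry 1
  6+2+1 = 1 carry 1
  3+7+1 = 3 carry 1
  7+6+1 = 6 carry 1
  2+3+1 = 6
  2+6 = 0 carry 1
  6+2+1 = 1 carry 1
  2+0+1 = 3
  6+6 = 4 carry 1
  5+0+1 = 6
  6+4 = 2 carry 1
  1+7+1 = 1 carry 1
  final carry 1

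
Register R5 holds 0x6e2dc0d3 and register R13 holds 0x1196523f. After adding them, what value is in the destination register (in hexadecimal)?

Add column by column in base 16, right to left:
  3+f = 2 carry 1
  d+3+1 = 1 carry 1
  0+2+1 = 3
  c+5 = 1 carry 1
  d+6+1 = 4 carry 1
  2+9+1 = c
  e+1 = f
  6+1 = 7

0x7fc41312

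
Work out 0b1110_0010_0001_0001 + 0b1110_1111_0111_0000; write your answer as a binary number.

0b11101000110000001

Add column by column in base 2, right to left:
  1+0 = 1
  0+0 = 0
  0+0 = 0
  0+0 = 0
  1+1 = 0 carry 1
  0+1+1 = 0 carry 1
  0+1+1 = 0 carry 1
  0+0+1 = 1
  0+1 = 1
  1+1 = 0 carry 1
  0+1+1 = 0 carry 1
  0+1+1 = 0 carry 1
  0+0+1 = 1
  1+1 = 0 carry 1
  1+1+1 = 1 carry 1
  1+1+1 = 1 carry 1
  final carry 1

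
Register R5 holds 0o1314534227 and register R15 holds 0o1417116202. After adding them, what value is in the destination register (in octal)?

Add column by column in base 8, right to left:
  7+2 = 1 carry 1
  2+0+1 = 3
  2+2 = 4
  4+6 = 2 carry 1
  3+1+1 = 5
  5+1 = 6
  4+7 = 3 carry 1
  1+1+1 = 3
  3+4 = 7
  1+1 = 2

0o2733652431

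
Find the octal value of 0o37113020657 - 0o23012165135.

0o14100633522

Subtract column by column in base 8:
  7-5 → 2
  5-3 → 2
  6-1 → 5
  0-5 → 3 (borrow)
  2-6-1 → 3 (borrow)
  0-1-1 → 6 (borrow)
  3-2-1 → 0
  1-1 → 0
  1-0 → 1
  7-3 → 4
  3-2 → 1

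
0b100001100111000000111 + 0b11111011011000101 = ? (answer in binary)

Add column by column in base 2, right to left:
  1+1 = 0 carry 1
  1+0+1 = 0 carry 1
  1+1+1 = 1 carry 1
  0+0+1 = 1
  0+0 = 0
  0+0 = 0
  0+1 = 1
  0+1 = 1
  0+0 = 0
  1+1 = 0 carry 1
  1+1+1 = 1 carry 1
  1+0+1 = 0 carry 1
  0+1+1 = 0 carry 1
  0+1+1 = 0 carry 1
  1+1+1 = 1 carry 1
  1+1+1 = 1 carry 1
  0+1+1 = 0 carry 1
  0+0+1 = 1
  0+0 = 0
  0+0 = 0
  1+0 = 1

0b100101100010011001100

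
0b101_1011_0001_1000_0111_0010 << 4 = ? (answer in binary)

0b101101100011000011100100000

Left shift by 4: append 4 zero bits.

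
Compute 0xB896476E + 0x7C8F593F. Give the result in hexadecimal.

Add column by column in base 16, right to left:
  E+F = D carry 1
  6+3+1 = A
  7+9 = 0 carry 1
  4+5+1 = A
  6+F = 5 carry 1
  9+8+1 = 2 carry 1
  8+C+1 = 5 carry 1
  B+7+1 = 3 carry 1
  final carry 1

0x13525A0AD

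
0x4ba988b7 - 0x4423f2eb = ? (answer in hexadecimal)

0x78595cc

Subtract column by column in base 16:
  7-b → c (borrow)
  b-e-1 → c (borrow)
  8-2-1 → 5
  8-f → 9 (borrow)
  9-3-1 → 5
  a-2 → 8
  b-4 → 7
  4-4 → 0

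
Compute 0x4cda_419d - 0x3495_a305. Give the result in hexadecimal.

Subtract column by column in base 16:
  d-5 → 8
  9-0 → 9
  1-3 → e (borrow)
  4-a-1 → 9 (borrow)
  a-5-1 → 4
  d-9 → 4
  c-4 → 8
  4-3 → 1

0x18449e98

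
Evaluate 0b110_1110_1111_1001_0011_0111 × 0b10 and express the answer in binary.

Multiply each base-2 digit by 2, carrying:
  1×2 = 2 → write 0 carry 1
  1×2+1 = 3 → write 1 carry 1
  1×2+1 = 3 → write 1 carry 1
  0×2+1 = 1 → write 1
  1×2 = 2 → write 0 carry 1
  1×2+1 = 3 → write 1 carry 1
  0×2+1 = 1 → write 1
  0×2 = 0 → write 0
  1×2 = 2 → write 0 carry 1
  0×2+1 = 1 → write 1
  0×2 = 0 → write 0
  1×2 = 2 → write 0 carry 1
  1×2+1 = 3 → write 1 carry 1
  1×2+1 = 3 → write 1 carry 1
  1×2+1 = 3 → write 1 carry 1
  1×2+1 = 3 → write 1 carry 1
  0×2+1 = 1 → write 1
  1×2 = 2 → write 0 carry 1
  1×2+1 = 3 → write 1 carry 1
  1×2+1 = 3 → write 1 carry 1
  0×2+1 = 1 → write 1
  1×2 = 2 → write 0 carry 1
  1×2+1 = 3 → write 1 carry 1
  remaining carry: 1

0b110111011111001001101110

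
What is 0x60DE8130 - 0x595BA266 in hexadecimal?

0x782DECA

Subtract column by column in base 16:
  0-6 → A (borrow)
  3-6-1 → C (borrow)
  1-2-1 → E (borrow)
  8-A-1 → D (borrow)
  E-B-1 → 2
  D-5 → 8
  0-9 → 7 (borrow)
  6-5-1 → 0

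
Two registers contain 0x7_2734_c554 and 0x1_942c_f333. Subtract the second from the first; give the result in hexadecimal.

0x59307d221

Subtract column by column in base 16:
  4-3 → 1
  5-3 → 2
  5-3 → 2
  c-f → d (borrow)
  4-c-1 → 7 (borrow)
  3-2-1 → 0
  7-4 → 3
  2-9 → 9 (borrow)
  7-1-1 → 5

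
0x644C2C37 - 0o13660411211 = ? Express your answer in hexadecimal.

0x58A19AE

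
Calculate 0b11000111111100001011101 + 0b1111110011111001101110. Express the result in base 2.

0b101000110011011011001011

Add column by column in base 2, right to left:
  1+0 = 1
  0+1 = 1
  1+1 = 0 carry 1
  1+1+1 = 1 carry 1
  1+0+1 = 0 carry 1
  0+1+1 = 0 carry 1
  1+1+1 = 1 carry 1
  0+0+1 = 1
  0+0 = 0
  0+1 = 1
  0+1 = 1
  1+1 = 0 carry 1
  1+1+1 = 1 carry 1
  1+1+1 = 1 carry 1
  1+0+1 = 0 carry 1
  1+0+1 = 0 carry 1
  1+1+1 = 1 carry 1
  1+1+1 = 1 carry 1
  0+1+1 = 0 carry 1
  0+1+1 = 0 carry 1
  0+1+1 = 0 carry 1
  1+1+1 = 1 carry 1
  1+0+1 = 0 carry 1
  final carry 1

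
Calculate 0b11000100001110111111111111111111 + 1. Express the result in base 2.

The trailing 18 digits are 1 (max in base 2), so adding 1 cascades: they roll to 0 and the next digit up increments.

0b11000100001111000000000000000000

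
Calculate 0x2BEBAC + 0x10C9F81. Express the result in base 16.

0x1388B2D

Add column by column in base 16, right to left:
  C+1 = D
  A+8 = 2 carry 1
  B+F+1 = B carry 1
  E+9+1 = 8 carry 1
  B+C+1 = 8 carry 1
  2+0+1 = 3
  0+1 = 1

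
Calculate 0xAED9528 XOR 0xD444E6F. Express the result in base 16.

0x7A9DB47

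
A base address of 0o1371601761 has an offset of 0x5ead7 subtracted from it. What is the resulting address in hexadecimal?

0xbe1191a

0o1371601761 = 0xbe703f1 in hexadecimal.
Subtract column by column in base 16:
  1-7 → a (borrow)
  f-d-1 → 1
  3-a → 9 (borrow)
  0-e-1 → 1 (borrow)
  7-5-1 → 1
  e-0 → e
  b-0 → b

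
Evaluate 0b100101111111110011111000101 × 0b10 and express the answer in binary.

0b1001011111111100111110001010

Multiply each base-2 digit by 2, carrying:
  1×2 = 2 → write 0 carry 1
  0×2+1 = 1 → write 1
  1×2 = 2 → write 0 carry 1
  0×2+1 = 1 → write 1
  0×2 = 0 → write 0
  0×2 = 0 → write 0
  1×2 = 2 → write 0 carry 1
  1×2+1 = 3 → write 1 carry 1
  1×2+1 = 3 → write 1 carry 1
  1×2+1 = 3 → write 1 carry 1
  1×2+1 = 3 → write 1 carry 1
  0×2+1 = 1 → write 1
  0×2 = 0 → write 0
  1×2 = 2 → write 0 carry 1
  1×2+1 = 3 → write 1 carry 1
  1×2+1 = 3 → write 1 carry 1
  1×2+1 = 3 → write 1 carry 1
  1×2+1 = 3 → write 1 carry 1
  1×2+1 = 3 → write 1 carry 1
  1×2+1 = 3 → write 1 carry 1
  1×2+1 = 3 → write 1 carry 1
  1×2+1 = 3 → write 1 carry 1
  0×2+1 = 1 → write 1
  1×2 = 2 → write 0 carry 1
  0×2+1 = 1 → write 1
  0×2 = 0 → write 0
  1×2 = 2 → write 0 carry 1
  remaining carry: 1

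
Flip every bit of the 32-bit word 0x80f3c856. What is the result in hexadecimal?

0x7f0c37a9

Each hex digit d becomes f−d:
  8→7, 0→f, f→0, 3→c, c→3, 8→7, 5→a, 6→9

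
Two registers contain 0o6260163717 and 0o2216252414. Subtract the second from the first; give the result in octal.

Subtract column by column in base 8:
  7-4 → 3
  1-1 → 0
  7-4 → 3
  3-2 → 1
  6-5 → 1
  1-2 → 7 (borrow)
  0-6-1 → 1 (borrow)
  6-1-1 → 4
  2-2 → 0
  6-2 → 4

0o4041711303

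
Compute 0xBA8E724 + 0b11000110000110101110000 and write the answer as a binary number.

0xBA8E724 = 0b1011101010001110011100100100 in binary.
Add column by column in base 2, right to left:
  0+0 = 0
  0+0 = 0
  1+0 = 1
  0+0 = 0
  0+1 = 1
  1+1 = 0 carry 1
  0+1+1 = 0 carry 1
  0+0+1 = 1
  1+1 = 0 carry 1
  1+0+1 = 0 carry 1
  1+1+1 = 1 carry 1
  0+1+1 = 0 carry 1
  0+0+1 = 1
  1+0 = 1
  1+0 = 1
  1+0 = 1
  0+1 = 1
  0+1 = 1
  0+0 = 0
  1+0 = 1
  0+0 = 0
  1+1 = 0 carry 1
  0+1+1 = 0 carry 1
  1+0+1 = 0 carry 1
  1+0+1 = 0 carry 1
  1+0+1 = 0 carry 1
  0+0+1 = 1
  1+0 = 1

0b1100000010111111010010010100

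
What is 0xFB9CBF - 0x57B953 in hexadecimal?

0xA3E36C

Subtract column by column in base 16:
  F-3 → C
  B-5 → 6
  C-9 → 3
  9-B → E (borrow)
  B-7-1 → 3
  F-5 → A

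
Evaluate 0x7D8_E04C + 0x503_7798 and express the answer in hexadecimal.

Add column by column in base 16, right to left:
  C+8 = 4 carry 1
  4+9+1 = E
  0+7 = 7
  E+7 = 5 carry 1
  8+3+1 = C
  D+0 = D
  7+5 = C

0xCDC57E4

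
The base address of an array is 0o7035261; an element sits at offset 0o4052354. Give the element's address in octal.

Add column by column in base 8, right to left:
  1+4 = 5
  6+5 = 3 carry 1
  2+3+1 = 6
  5+2 = 7
  3+5 = 0 carry 1
  0+0+1 = 1
  7+4 = 3 carry 1
  final carry 1

0o13107635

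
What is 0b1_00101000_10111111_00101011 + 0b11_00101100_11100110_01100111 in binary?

0b100010101011010010110010010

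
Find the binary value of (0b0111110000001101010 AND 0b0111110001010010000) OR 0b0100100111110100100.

0b0111110000001101010 AND 0b0111110001010010000 = 0b0111110000000000000.
Then OR with 0b0100100111110100100.

0b111110111110100100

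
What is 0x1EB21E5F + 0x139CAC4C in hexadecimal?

0x324ECAAB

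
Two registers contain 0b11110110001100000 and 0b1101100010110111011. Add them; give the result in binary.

0b10001011001000011011

Add column by column in base 2, right to left:
  0+1 = 1
  0+1 = 1
  0+0 = 0
  0+1 = 1
  0+1 = 1
  1+1 = 0 carry 1
  1+0+1 = 0 carry 1
  0+1+1 = 0 carry 1
  0+1+1 = 0 carry 1
  0+0+1 = 1
  1+1 = 0 carry 1
  1+0+1 = 0 carry 1
  0+0+1 = 1
  1+0 = 1
  1+1 = 0 carry 1
  1+1+1 = 1 carry 1
  1+0+1 = 0 carry 1
  0+1+1 = 0 carry 1
  0+1+1 = 0 carry 1
  final carry 1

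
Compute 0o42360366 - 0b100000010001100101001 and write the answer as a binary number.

0o42360366 = 0b100010011110000011110110 in binary.
Subtract column by column in base 2:
  0-1 → 1 (borrow)
  1-0-1 → 0
  1-0 → 1
  0-1 → 1 (borrow)
  1-0-1 → 0
  1-1 → 0
  1-0 → 1
  1-0 → 1
  0-1 → 1 (borrow)
  0-1-1 → 0 (borrow)
  0-0-1 → 1 (borrow)
  0-0-1 → 1 (borrow)
  0-0-1 → 1 (borrow)
  1-1-1 → 1 (borrow)
  1-0-1 → 0
  1-0 → 1
  1-0 → 1
  0-0 → 0
  0-0 → 0
  1-0 → 1
  0-1 → 1 (borrow)
  0-0-1 → 1 (borrow)
  0-0-1 → 1 (borrow)
  1-0-1 → 0

0b11110011011110111001101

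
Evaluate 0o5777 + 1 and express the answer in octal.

0o6000

The trailing 3 digits are 7 (max in base 8), so adding 1 cascades: they roll to 0 and the next digit up increments.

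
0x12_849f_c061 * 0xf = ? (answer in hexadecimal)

0x115c55c45af

Multiply each base-16 digit by 15, carrying:
  1×15 = 15 → write f
  6×15 = 90 → write a carry 5
  0×15+5 = 5 → write 5
  c×15 = 180 → write 4 carry 11
  f×15+11 = 236 → write c carry 14
  9×15+14 = 149 → write 5 carry 9
  4×15+9 = 69 → write 5 carry 4
  8×15+4 = 124 → write c carry 7
  2×15+7 = 37 → write 5 carry 2
  1×15+2 = 17 → write 1 carry 1
  remaining carry: 1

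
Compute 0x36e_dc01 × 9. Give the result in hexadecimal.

Multiply each base-16 digit by 9, carrying:
  1×9 = 9 → write 9
  0×9 = 0 → write 0
  c×9 = 108 → write c carry 6
  d×9+6 = 123 → write b carry 7
  e×9+7 = 133 → write 5 carry 8
  6×9+8 = 62 → write e carry 3
  3×9+3 = 30 → write e carry 1
  remaining carry: 1

0x1ee5bc09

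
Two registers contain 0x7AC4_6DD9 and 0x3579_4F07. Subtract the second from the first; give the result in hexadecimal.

0x454B1ED2

Subtract column by column in base 16:
  9-7 → 2
  D-0 → D
  D-F → E (borrow)
  6-4-1 → 1
  4-9 → B (borrow)
  C-7-1 → 4
  A-5 → 5
  7-3 → 4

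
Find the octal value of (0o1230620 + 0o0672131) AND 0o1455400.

Add column by column in base 8, right to left:
  0+1 = 1
  2+3 = 5
  6+1 = 7
  0+2 = 2
  3+7 = 2 carry 1
  2+6+1 = 1 carry 1
  1+0+1 = 2
Sum = 0o2122751; now AND with 0o1455400:
  2&1=0, 1&4=0, 2&5=0, 2&5=0, 7&4=4, 5&0=0, 1&0=0

0o400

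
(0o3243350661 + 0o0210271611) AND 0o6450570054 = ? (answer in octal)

0o2450440050

Add column by column in base 8, right to left:
  1+1 = 2
  6+1 = 7
  6+6 = 4 carry 1
  0+1+1 = 2
  5+7 = 4 carry 1
  3+2+1 = 6
  3+0 = 3
  4+1 = 5
  2+2 = 4
  3+0 = 3
Sum = 0o3453642472; now AND with 0o6450570054:
  3&6=2, 4&4=4, 5&5=5, 3&0=0, 6&5=4, 4&7=4, 2&0=0, 4&0=0, 7&5=5, 2&4=0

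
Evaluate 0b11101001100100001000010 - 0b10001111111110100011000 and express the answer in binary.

0b1011001100101100101010

Subtract column by column in base 2:
  0-0 → 0
  1-0 → 1
  0-0 → 0
  0-1 → 1 (borrow)
  0-1-1 → 0 (borrow)
  0-0-1 → 1 (borrow)
  1-0-1 → 0
  0-0 → 0
  0-1 → 1 (borrow)
  0-0-1 → 1 (borrow)
  0-1-1 → 0 (borrow)
  1-1-1 → 1 (borrow)
  0-1-1 → 0 (borrow)
  0-1-1 → 0 (borrow)
  1-1-1 → 1 (borrow)
  1-1-1 → 1 (borrow)
  0-1-1 → 0 (borrow)
  0-1-1 → 0 (borrow)
  1-1-1 → 1 (borrow)
  0-0-1 → 1 (borrow)
  1-0-1 → 0
  1-0 → 1
  1-1 → 0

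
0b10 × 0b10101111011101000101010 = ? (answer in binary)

0b101011110111010001010100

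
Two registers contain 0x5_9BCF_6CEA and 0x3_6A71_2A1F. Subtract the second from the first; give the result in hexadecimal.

Subtract column by column in base 16:
  A-F → B (borrow)
  E-1-1 → C
  C-A → 2
  6-2 → 4
  F-1 → E
  C-7 → 5
  B-A → 1
  9-6 → 3
  5-3 → 2

0x2315E42CB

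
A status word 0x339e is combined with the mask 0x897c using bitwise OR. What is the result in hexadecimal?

0xbbfe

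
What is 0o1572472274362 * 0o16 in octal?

Multiply each base-8 digit by 14, carrying:
  2×14 = 28 → write 4 carry 3
  6×14+3 = 87 → write 7 carry 10
  3×14+10 = 52 → write 4 carry 6
  4×14+6 = 62 → write 6 carry 7
  7×14+7 = 105 → write 1 carry 13
  2×14+13 = 41 → write 1 carry 5
  2×14+5 = 33 → write 1 carry 4
  7×14+4 = 102 → write 6 carry 12
  4×14+12 = 68 → write 4 carry 8
  2×14+8 = 36 → write 4 carry 4
  7×14+4 = 102 → write 6 carry 12
  5×14+12 = 82 → write 2 carry 10
  1×14+10 = 24 → write 0 carry 3
  remaining carry: 3

0o30264461116474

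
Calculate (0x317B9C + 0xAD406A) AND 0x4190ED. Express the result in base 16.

0x409004

Add column by column in base 16, right to left:
  C+A = 6 carry 1
  9+6+1 = 0 carry 1
  B+0+1 = C
  7+4 = B
  1+D = E
  3+A = D
Sum = 0xDEBC06; now AND with 0x4190ED:
  D&4=4, E&1=0, B&9=9, C&0=0, 0&E=0, 6&D=4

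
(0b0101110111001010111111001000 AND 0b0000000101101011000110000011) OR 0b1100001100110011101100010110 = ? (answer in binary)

0b1100001101111011101110010110

0b0101110111001010111111001000 AND 0b0000000101101011000110000011 = 0b0000000101001010000110000000.
Then OR with 0b1100001100110011101100010110.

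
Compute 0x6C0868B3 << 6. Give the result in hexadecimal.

6 bits is not a whole number of base-16 digits; in binary: 1101100000010000110100010110011 << 6 = 1101100000010000110100010110011000000.

0x1B021A2CC0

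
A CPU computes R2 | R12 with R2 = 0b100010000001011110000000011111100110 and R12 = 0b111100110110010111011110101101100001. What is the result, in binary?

0b111110110111011111011110111111100111

OR bit by bit (1 where either bit is 1):
  100010000001011110000000011111100110
| 111100110110010111011110101101100001
= 111110110111011111011110111111100111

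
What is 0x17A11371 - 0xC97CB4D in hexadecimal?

Subtract column by column in base 16:
  1-D → 4 (borrow)
  7-4-1 → 2
  3-B → 8 (borrow)
  1-C-1 → 4 (borrow)
  1-7-1 → 9 (borrow)
  A-9-1 → 0
  7-C → B (borrow)
  1-0-1 → 0

0xB094824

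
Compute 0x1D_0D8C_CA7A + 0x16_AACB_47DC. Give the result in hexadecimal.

Add column by column in base 16, right to left:
  A+C = 6 carry 1
  7+D+1 = 5 carry 1
  A+7+1 = 2 carry 1
  C+4+1 = 1 carry 1
  C+B+1 = 8 carry 1
  8+C+1 = 5 carry 1
  D+A+1 = 8 carry 1
  0+A+1 = B
  D+6 = 3 carry 1
  1+1+1 = 3

0x33B8581256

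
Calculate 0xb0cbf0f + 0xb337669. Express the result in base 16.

Add column by column in base 16, right to left:
  f+9 = 8 carry 1
  0+6+1 = 7
  f+6 = 5 carry 1
  b+7+1 = 3 carry 1
  c+3+1 = 0 carry 1
  0+3+1 = 4
  b+b = 6 carry 1
  final carry 1

0x16403578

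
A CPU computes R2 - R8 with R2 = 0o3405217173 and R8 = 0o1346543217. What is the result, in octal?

0o2036453754

Subtract column by column in base 8:
  3-7 → 4 (borrow)
  7-1-1 → 5
  1-2 → 7 (borrow)
  7-3-1 → 3
  1-4 → 5 (borrow)
  2-5-1 → 4 (borrow)
  5-6-1 → 6 (borrow)
  0-4-1 → 3 (borrow)
  4-3-1 → 0
  3-1 → 2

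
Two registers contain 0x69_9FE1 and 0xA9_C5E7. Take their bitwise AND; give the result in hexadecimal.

AND each hex digit independently (no carries):
  6&A=2, 9&9=9, 9&C=8, F&5=5, E&E=E, 1&7=1

0x2985E1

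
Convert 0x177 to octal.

0o567

Expand each hex digit to 4 bits: 1=0001 7=0111 7=0111.
Group the bits in threes: 101 110 111 → 567.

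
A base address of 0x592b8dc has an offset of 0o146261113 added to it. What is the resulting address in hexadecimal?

0o146261113 = 0x199624b in hexadecimal.
Add column by column in base 16, right to left:
  c+b = 7 carry 1
  d+4+1 = 2 carry 1
  8+2+1 = b
  b+6 = 1 carry 1
  2+9+1 = c
  9+9 = 2 carry 1
  5+1+1 = 7

0x72c1b27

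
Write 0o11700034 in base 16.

0x27801C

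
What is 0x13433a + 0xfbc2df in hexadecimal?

Add column by column in base 16, right to left:
  a+f = 9 carry 1
  3+d+1 = 1 carry 1
  3+2+1 = 6
  4+c = 0 carry 1
  3+b+1 = f
  1+f = 0 carry 1
  final carry 1

0x10f0619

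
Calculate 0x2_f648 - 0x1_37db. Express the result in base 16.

0x1be6d

Subtract column by column in base 16:
  8-b → d (borrow)
  4-d-1 → 6 (borrow)
  6-7-1 → e (borrow)
  f-3-1 → b
  2-1 → 1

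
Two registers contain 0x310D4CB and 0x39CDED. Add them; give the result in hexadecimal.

Add column by column in base 16, right to left:
  B+D = 8 carry 1
  C+E+1 = B carry 1
  4+D+1 = 2 carry 1
  D+C+1 = A carry 1
  0+9+1 = A
  1+3 = 4
  3+0 = 3

0x34AA2B8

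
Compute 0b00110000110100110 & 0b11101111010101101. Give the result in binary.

0b00100000010100100

AND bit by bit (1 only where both bits are 1):
  00110000110100110
& 11101111010101101
= 00100000010100100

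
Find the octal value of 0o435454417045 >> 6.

0o4354544170

Shifting right by 6 bits = 2 oct digits: drop the last 2.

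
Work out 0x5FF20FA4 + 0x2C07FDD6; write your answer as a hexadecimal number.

0x8BFA0D7A

Add column by column in base 16, right to left:
  4+6 = A
  A+D = 7 carry 1
  F+D+1 = D carry 1
  0+F+1 = 0 carry 1
  2+7+1 = A
  F+0 = F
  F+C = B carry 1
  5+2+1 = 8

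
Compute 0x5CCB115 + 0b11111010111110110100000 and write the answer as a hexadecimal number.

0b11111010111110110100000 = 0x7D7DA0 in hexadecimal.
Add column by column in base 16, right to left:
  5+0 = 5
  1+A = B
  1+D = E
  B+7 = 2 carry 1
  C+D+1 = A carry 1
  C+7+1 = 4 carry 1
  5+0+1 = 6

0x64A2EB5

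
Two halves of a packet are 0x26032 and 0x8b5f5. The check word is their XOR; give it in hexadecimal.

0xad5c7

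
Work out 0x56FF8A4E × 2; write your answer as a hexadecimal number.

Multiply each base-16 digit by 2, carrying:
  E×2 = 28 → write C carry 1
  4×2+1 = 9 → write 9
  A×2 = 20 → write 4 carry 1
  8×2+1 = 17 → write 1 carry 1
  F×2+1 = 31 → write F carry 1
  F×2+1 = 31 → write F carry 1
  6×2+1 = 13 → write D
  5×2 = 10 → write A

0xADFF149C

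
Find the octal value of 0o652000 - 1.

The trailing 3 digits are 0, so subtracting 1 borrows through: they become 7 and the next digit up decrements.

0o651777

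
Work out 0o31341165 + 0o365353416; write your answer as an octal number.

0o416714603

Add column by column in base 8, right to left:
  5+6 = 3 carry 1
  6+1+1 = 0 carry 1
  1+4+1 = 6
  1+3 = 4
  4+5 = 1 carry 1
  3+3+1 = 7
  1+5 = 6
  3+6 = 1 carry 1
  0+3+1 = 4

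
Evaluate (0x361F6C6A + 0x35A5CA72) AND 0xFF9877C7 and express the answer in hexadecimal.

Add column by column in base 16, right to left:
  A+2 = C
  6+7 = D
  C+A = 6 carry 1
  6+C+1 = 3 carry 1
  F+5+1 = 5 carry 1
  1+A+1 = C
  6+5 = B
  3+3 = 6
Sum = 0x6BC536DC; now AND with 0xFF9877C7:
  6&F=6, B&F=B, C&9=8, 5&8=0, 3&7=3, 6&7=6, D&C=C, C&7=4

0x6B8036C4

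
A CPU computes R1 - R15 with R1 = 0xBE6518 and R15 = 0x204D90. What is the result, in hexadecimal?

Subtract column by column in base 16:
  8-0 → 8
  1-9 → 8 (borrow)
  5-D-1 → 7 (borrow)
  6-4-1 → 1
  E-0 → E
  B-2 → 9

0x9E1788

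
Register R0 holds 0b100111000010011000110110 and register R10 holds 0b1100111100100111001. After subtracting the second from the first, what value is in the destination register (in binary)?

Subtract column by column in base 2:
  0-1 → 1 (borrow)
  1-0-1 → 0
  1-0 → 1
  0-1 → 1 (borrow)
  1-1-1 → 1 (borrow)
  1-1-1 → 1 (borrow)
  0-0-1 → 1 (borrow)
  0-0-1 → 1 (borrow)
  0-1-1 → 0 (borrow)
  1-0-1 → 0
  1-0 → 1
  0-1 → 1 (borrow)
  0-1-1 → 0 (borrow)
  1-1-1 → 1 (borrow)
  0-1-1 → 0 (borrow)
  0-0-1 → 1 (borrow)
  0-0-1 → 1 (borrow)
  0-1-1 → 0 (borrow)
  1-1-1 → 1 (borrow)
  1-0-1 → 0
  1-0 → 1
  0-0 → 0
  0-0 → 0
  1-0 → 1

0b100101011010110011111101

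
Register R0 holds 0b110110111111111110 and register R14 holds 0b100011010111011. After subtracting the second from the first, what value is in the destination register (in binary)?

Subtract column by column in base 2:
  0-1 → 1 (borrow)
  1-1-1 → 1 (borrow)
  1-0-1 → 0
  1-1 → 0
  1-1 → 0
  1-1 → 0
  1-0 → 1
  1-1 → 0
  1-0 → 1
  1-1 → 0
  1-1 → 0
  1-0 → 1
  0-0 → 0
  1-0 → 1
  1-1 → 0
  0-0 → 0
  1-0 → 1
  1-0 → 1

0b110010100101000011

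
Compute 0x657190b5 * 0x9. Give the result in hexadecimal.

0x390fe165d

Multiply each base-16 digit by 9, carrying:
  5×9 = 45 → write d carry 2
  b×9+2 = 101 → write 5 carry 6
  0×9+6 = 6 → write 6
  9×9 = 81 → write 1 carry 5
  1×9+5 = 14 → write e
  7×9 = 63 → write f carry 3
  5×9+3 = 48 → write 0 carry 3
  6×9+3 = 57 → write 9 carry 3
  remaining carry: 3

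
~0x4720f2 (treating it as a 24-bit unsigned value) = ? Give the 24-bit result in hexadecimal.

0xb8df0d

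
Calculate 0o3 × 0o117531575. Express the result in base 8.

0o357015167

Multiply each base-8 digit by 3, carrying:
  5×3 = 15 → write 7 carry 1
  7×3+1 = 22 → write 6 carry 2
  5×3+2 = 17 → write 1 carry 2
  1×3+2 = 5 → write 5
  3×3 = 9 → write 1 carry 1
  5×3+1 = 16 → write 0 carry 2
  7×3+2 = 23 → write 7 carry 2
  1×3+2 = 5 → write 5
  1×3 = 3 → write 3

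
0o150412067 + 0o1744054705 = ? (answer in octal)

0o2114466774

Add column by column in base 8, right to left:
  7+5 = 4 carry 1
  6+0+1 = 7
  0+7 = 7
  2+4 = 6
  1+5 = 6
  4+0 = 4
  0+4 = 4
  5+4 = 1 carry 1
  1+7+1 = 1 carry 1
  0+1+1 = 2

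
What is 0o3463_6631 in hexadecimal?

0x733D99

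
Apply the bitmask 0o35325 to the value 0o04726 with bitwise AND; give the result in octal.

0o04324

AND each oct digit independently (no carries):
  0&3=0, 4&5=4, 7&3=3, 2&2=2, 6&5=4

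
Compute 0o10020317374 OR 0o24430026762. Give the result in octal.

OR each oct digit independently (no carries):
  1|2=3, 0|4=4, 0|4=4, 2|3=3, 0|0=0, 3|0=3, 1|2=3, 7|6=7, 3|7=7, 7|6=7, 4|2=6

0o34430337776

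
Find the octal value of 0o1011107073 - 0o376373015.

Subtract column by column in base 8:
  3-5 → 6 (borrow)
  7-1-1 → 5
  0-0 → 0
  7-3 → 4
  0-7 → 1 (borrow)
  1-3-1 → 5 (borrow)
  1-6-1 → 2 (borrow)
  1-7-1 → 1 (borrow)
  0-3-1 → 4 (borrow)
  1-0-1 → 0

0o412514056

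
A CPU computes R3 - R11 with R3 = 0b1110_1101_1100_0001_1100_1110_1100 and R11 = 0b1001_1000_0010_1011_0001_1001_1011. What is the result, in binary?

Subtract column by column in base 2:
  0-1 → 1 (borrow)
  0-1-1 → 0 (borrow)
  1-0-1 → 0
  1-1 → 0
  0-1 → 1 (borrow)
  1-0-1 → 0
  1-0 → 1
  1-1 → 0
  0-1 → 1 (borrow)
  0-0-1 → 1 (borrow)
  1-0-1 → 0
  1-0 → 1
  1-1 → 0
  0-1 → 1 (borrow)
  0-0-1 → 1 (borrow)
  0-1-1 → 0 (borrow)
  0-0-1 → 1 (borrow)
  0-1-1 → 0 (borrow)
  1-0-1 → 0
  1-0 → 1
  1-0 → 1
  0-0 → 0
  1-0 → 1
  1-1 → 0
  0-1 → 1 (borrow)
  1-0-1 → 0
  1-0 → 1
  1-1 → 0

0b101010110010110101101010001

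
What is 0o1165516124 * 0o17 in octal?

0o22344624354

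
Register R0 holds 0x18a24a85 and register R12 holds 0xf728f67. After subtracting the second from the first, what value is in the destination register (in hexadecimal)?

Subtract column by column in base 16:
  5-7 → e (borrow)
  8-6-1 → 1
  a-f → b (borrow)
  4-8-1 → b (borrow)
  2-2-1 → f (borrow)
  a-7-1 → 2
  8-f → 9 (borrow)
  1-0-1 → 0

0x92fbb1e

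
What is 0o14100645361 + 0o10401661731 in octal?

Add column by column in base 8, right to left:
  1+1 = 2
  6+3 = 1 carry 1
  3+7+1 = 3 carry 1
  5+1+1 = 7
  4+6 = 2 carry 1
  6+6+1 = 5 carry 1
  0+1+1 = 2
  0+0 = 0
  1+4 = 5
  4+0 = 4
  1+1 = 2

0o24502527312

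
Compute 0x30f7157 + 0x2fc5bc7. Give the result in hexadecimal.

0x60bcd1e

Add column by column in base 16, right to left:
  7+7 = e
  5+c = 1 carry 1
  1+b+1 = d
  7+5 = c
  f+c = b carry 1
  0+f+1 = 0 carry 1
  3+2+1 = 6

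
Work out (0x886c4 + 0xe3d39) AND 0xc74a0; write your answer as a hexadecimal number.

0x440a0

Add column by column in base 16, right to left:
  4+9 = d
  c+3 = f
  6+d = 3 carry 1
  8+3+1 = c
  8+e = 6 carry 1
  final carry 1
Sum = 0x16c3fd; now AND with 0xc74a0:
  1&0=0, 6&c=4, c&7=4, 3&4=0, f&a=a, d&0=0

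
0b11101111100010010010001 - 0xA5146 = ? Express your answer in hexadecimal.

0b11101111100010010010001 = 0x77C491 in hexadecimal.
Subtract column by column in base 16:
  1-6 → B (borrow)
  9-4-1 → 4
  4-1 → 3
  C-5 → 7
  7-A → D (borrow)
  7-0-1 → 6

0x6D734B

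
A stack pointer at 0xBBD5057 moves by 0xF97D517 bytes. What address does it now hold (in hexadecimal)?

Add column by column in base 16, right to left:
  7+7 = E
  5+1 = 6
  0+5 = 5
  5+D = 2 carry 1
  D+7+1 = 5 carry 1
  B+9+1 = 5 carry 1
  B+F+1 = B carry 1
  final carry 1

0x1B55256E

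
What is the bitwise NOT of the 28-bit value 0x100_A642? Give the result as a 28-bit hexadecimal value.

0xEFF59BD

Each hex digit d becomes F−d:
  1→E, 0→F, 0→F, A→5, 6→9, 4→B, 2→D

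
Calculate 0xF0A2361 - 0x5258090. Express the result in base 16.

Subtract column by column in base 16:
  1-0 → 1
  6-9 → D (borrow)
  3-0-1 → 2
  2-8 → A (borrow)
  A-5-1 → 4
  0-2 → E (borrow)
  F-5-1 → 9

0x9E4A2D1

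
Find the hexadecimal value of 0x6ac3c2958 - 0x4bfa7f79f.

0x1ec9431b9

Subtract column by column in base 16:
  8-f → 9 (borrow)
  5-9-1 → b (borrow)
  9-7-1 → 1
  2-f → 3 (borrow)
  c-7-1 → 4
  3-a → 9 (borrow)
  c-f-1 → c (borrow)
  a-b-1 → e (borrow)
  6-4-1 → 1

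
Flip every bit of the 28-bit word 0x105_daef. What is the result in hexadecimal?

0xefa2510

Each hex digit d becomes f−d:
  1→e, 0→f, 5→a, d→2, a→5, e→1, f→0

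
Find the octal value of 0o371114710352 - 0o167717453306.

Subtract column by column in base 8:
  2-6 → 4 (borrow)
  5-0-1 → 4
  3-3 → 0
  0-3 → 5 (borrow)
  1-5-1 → 3 (borrow)
  7-4-1 → 2
  4-7 → 5 (borrow)
  1-1-1 → 7 (borrow)
  1-7-1 → 1 (borrow)
  1-7-1 → 1 (borrow)
  7-6-1 → 0
  3-1 → 2

0o201175235044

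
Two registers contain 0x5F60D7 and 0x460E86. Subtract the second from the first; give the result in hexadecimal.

Subtract column by column in base 16:
  7-6 → 1
  D-8 → 5
  0-E → 2 (borrow)
  6-0-1 → 5
  F-6 → 9
  5-4 → 1

0x195251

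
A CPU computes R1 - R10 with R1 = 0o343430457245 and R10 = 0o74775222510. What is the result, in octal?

Subtract column by column in base 8:
  5-0 → 5
  4-1 → 3
  2-5 → 5 (borrow)
  7-2-1 → 4
  5-2 → 3
  4-2 → 2
  0-5 → 3 (borrow)
  3-7-1 → 3 (borrow)
  4-7-1 → 4 (borrow)
  3-4-1 → 6 (borrow)
  4-7-1 → 4 (borrow)
  3-0-1 → 2

0o246433234535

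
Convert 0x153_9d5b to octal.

Expand each hex digit to 4 bits: 1=0001 5=0101 3=0011 9=1001 d=1101 5=0101 b=1011.
Group the bits in threes: 001 010 100 111 001 110 101 011 011 → 124716533.

0o124716533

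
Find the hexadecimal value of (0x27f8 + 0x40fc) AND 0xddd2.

0x48d0

Add column by column in base 16, right to left:
  8+c = 4 carry 1
  f+f+1 = f carry 1
  7+0+1 = 8
  2+4 = 6
Sum = 0x68f4; now AND with 0xddd2:
  6&d=4, 8&d=8, f&d=d, 4&2=0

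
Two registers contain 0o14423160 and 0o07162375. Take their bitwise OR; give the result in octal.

0o17563375

OR each oct digit independently (no carries):
  1|0=1, 4|7=7, 4|1=5, 2|6=6, 3|2=3, 1|3=3, 6|7=7, 0|5=5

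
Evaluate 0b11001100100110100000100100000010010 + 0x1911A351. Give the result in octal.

0b11001100100110100000100100000010010 = 0o314464044022 in octal.
0x1911A351 = 0o3104321521 in octal.
Add column by column in base 8, right to left:
  2+1 = 3
  2+2 = 4
  0+5 = 5
  4+1 = 5
  4+2 = 6
  0+3 = 3
  4+4 = 0 carry 1
  6+0+1 = 7
  4+1 = 5
  4+3 = 7
  1+0 = 1
  3+0 = 3

0o317570365543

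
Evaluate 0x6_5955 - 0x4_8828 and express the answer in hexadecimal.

0x1d12d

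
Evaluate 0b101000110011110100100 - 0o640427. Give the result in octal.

0b101000110011110100100 = 0o5063644 in octal.
Subtract column by column in base 8:
  4-7 → 5 (borrow)
  4-2-1 → 1
  6-4 → 2
  3-0 → 3
  6-4 → 2
  0-6 → 2 (borrow)
  5-0-1 → 4

0o4223215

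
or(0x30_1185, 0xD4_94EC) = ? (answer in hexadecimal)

OR each hex digit independently (no carries):
  3|D=F, 0|4=4, 1|9=9, 1|4=5, 8|E=E, 5|C=D

0xF495ED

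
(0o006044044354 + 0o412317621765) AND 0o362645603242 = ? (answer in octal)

Add column by column in base 8, right to left:
  4+5 = 1 carry 1
  5+6+1 = 4 carry 1
  3+7+1 = 3 carry 1
  4+1+1 = 6
  4+2 = 6
  0+6 = 6
  4+7 = 3 carry 1
  4+1+1 = 6
  0+3 = 3
  6+2 = 0 carry 1
  0+1+1 = 2
  0+4 = 4
Sum = 0o420363666341; now AND with 0o362645603242:
  4&3=0, 2&6=2, 0&2=0, 3&6=2, 6&4=4, 3&5=1, 6&6=6, 6&0=0, 6&3=2, 3&2=2, 4&4=4, 1&2=0

0o20241602240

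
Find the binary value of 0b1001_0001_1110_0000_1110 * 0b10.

0b100100011110000011100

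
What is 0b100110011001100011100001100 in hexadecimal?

0x4ccc70c

Group the bits into nibbles: 0100 1100 1100 1100 0111 0000 1100 → 4ccc70c.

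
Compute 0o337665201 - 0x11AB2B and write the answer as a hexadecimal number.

0x36DBF56

0o337665201 = 0x37F6A81 in hexadecimal.
Subtract column by column in base 16:
  1-B → 6 (borrow)
  8-2-1 → 5
  A-B → F (borrow)
  6-A-1 → B (borrow)
  F-1-1 → D
  7-1 → 6
  3-0 → 3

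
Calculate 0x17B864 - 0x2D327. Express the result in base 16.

Subtract column by column in base 16:
  4-7 → D (borrow)
  6-2-1 → 3
  8-3 → 5
  B-D → E (borrow)
  7-2-1 → 4
  1-0 → 1

0x14E53D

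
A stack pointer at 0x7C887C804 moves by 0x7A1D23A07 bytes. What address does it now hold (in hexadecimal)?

Add column by column in base 16, right to left:
  4+7 = B
  0+0 = 0
  8+A = 2 carry 1
  C+3+1 = 0 carry 1
  7+2+1 = A
  8+D = 5 carry 1
  8+1+1 = A
  C+A = 6 carry 1
  7+7+1 = F

0xF6A5A020B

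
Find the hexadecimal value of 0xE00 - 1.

The trailing 2 digits are 0, so subtracting 1 borrows through: they become F and the next digit up decrements.

0xDFF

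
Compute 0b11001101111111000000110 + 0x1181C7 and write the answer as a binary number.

0b11110000111111111001101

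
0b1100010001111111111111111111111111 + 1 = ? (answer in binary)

0b1100010010000000000000000000000000

The trailing 25 digits are 1 (max in base 2), so adding 1 cascades: they roll to 0 and the next digit up increments.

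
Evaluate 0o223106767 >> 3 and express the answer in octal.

Shifting right by 3 bits = 1 oct digit: drop the last 1.

0o22310676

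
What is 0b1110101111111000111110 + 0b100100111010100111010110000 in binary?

0b100110110000100110011101110

Add column by column in base 2, right to left:
  0+0 = 0
  1+0 = 1
  1+0 = 1
  1+0 = 1
  1+1 = 0 carry 1
  1+1+1 = 1 carry 1
  0+0+1 = 1
  0+1 = 1
  0+0 = 0
  1+1 = 0 carry 1
  1+1+1 = 1 carry 1
  1+1+1 = 1 carry 1
  1+0+1 = 0 carry 1
  1+0+1 = 0 carry 1
  1+1+1 = 1 carry 1
  1+0+1 = 0 carry 1
  0+1+1 = 0 carry 1
  1+0+1 = 0 carry 1
  0+1+1 = 0 carry 1
  1+1+1 = 1 carry 1
  1+1+1 = 1 carry 1
  1+0+1 = 0 carry 1
  0+0+1 = 1
  0+1 = 1
  0+0 = 0
  0+0 = 0
  0+1 = 1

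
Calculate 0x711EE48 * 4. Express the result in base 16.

Multiply each base-16 digit by 4, carrying:
  8×4 = 32 → write 0 carry 2
  4×4+2 = 18 → write 2 carry 1
  E×4+1 = 57 → write 9 carry 3
  E×4+3 = 59 → write B carry 3
  1×4+3 = 7 → write 7
  1×4 = 4 → write 4
  7×4 = 28 → write C carry 1
  remaining carry: 1

0x1C47B920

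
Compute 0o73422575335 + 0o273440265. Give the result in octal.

Add column by column in base 8, right to left:
  5+5 = 2 carry 1
  3+6+1 = 2 carry 1
  3+2+1 = 6
  5+0 = 5
  7+4 = 3 carry 1
  5+4+1 = 2 carry 1
  2+3+1 = 6
  2+7 = 1 carry 1
  4+2+1 = 7
  3+0 = 3
  7+0 = 7

0o73716235622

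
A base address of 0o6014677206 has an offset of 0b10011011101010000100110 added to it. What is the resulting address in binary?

0b110000100000010101001010101100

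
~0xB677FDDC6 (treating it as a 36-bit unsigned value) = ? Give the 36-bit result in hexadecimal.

0x498802239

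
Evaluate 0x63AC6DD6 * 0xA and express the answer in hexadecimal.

0x3E4BC4A5C

Multiply each base-16 digit by 10, carrying:
  6×10 = 60 → write C carry 3
  D×10+3 = 133 → write 5 carry 8
  D×10+8 = 138 → write A carry 8
  6×10+8 = 68 → write 4 carry 4
  C×10+4 = 124 → write C carry 7
  A×10+7 = 107 → write B carry 6
  3×10+6 = 36 → write 4 carry 2
  6×10+2 = 62 → write E carry 3
  remaining carry: 3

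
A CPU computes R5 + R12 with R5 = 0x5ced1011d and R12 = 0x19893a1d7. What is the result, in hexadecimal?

0x76764a2f4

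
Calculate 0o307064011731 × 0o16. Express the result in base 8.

Multiply each base-8 digit by 14, carrying:
  1×14 = 14 → write 6 carry 1
  3×14+1 = 43 → write 3 carry 5
  7×14+5 = 103 → write 7 carry 12
  1×14+12 = 26 → write 2 carry 3
  1×14+3 = 17 → write 1 carry 2
  0×14+2 = 2 → write 2
  4×14 = 56 → write 0 carry 7
  6×14+7 = 91 → write 3 carry 11
  0×14+11 = 11 → write 3 carry 1
  7×14+1 = 99 → write 3 carry 12
  0×14+12 = 12 → write 4 carry 1
  3×14+1 = 43 → write 3 carry 5
  remaining carry: 5

0o5343330212736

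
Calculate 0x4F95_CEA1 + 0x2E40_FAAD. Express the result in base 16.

Add column by column in base 16, right to left:
  1+D = E
  A+A = 4 carry 1
  E+A+1 = 9 carry 1
  C+F+1 = C carry 1
  5+0+1 = 6
  9+4 = D
  F+E = D carry 1
  4+2+1 = 7

0x7DD6C94E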